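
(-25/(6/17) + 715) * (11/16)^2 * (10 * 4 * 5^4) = 1461453125/192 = 7611735.03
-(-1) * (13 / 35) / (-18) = -13 / 630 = -0.02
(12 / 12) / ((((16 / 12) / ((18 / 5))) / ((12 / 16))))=2.02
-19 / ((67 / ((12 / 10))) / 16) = -5.44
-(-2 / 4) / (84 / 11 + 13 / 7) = 77 / 1462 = 0.05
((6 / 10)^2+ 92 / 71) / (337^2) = 2939 / 201584975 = 0.00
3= 3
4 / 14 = 2 / 7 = 0.29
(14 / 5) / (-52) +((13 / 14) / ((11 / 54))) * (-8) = -365579 / 10010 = -36.52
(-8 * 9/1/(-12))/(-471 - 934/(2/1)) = -3/469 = -0.01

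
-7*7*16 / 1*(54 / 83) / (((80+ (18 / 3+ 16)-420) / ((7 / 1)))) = 49392 / 4399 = 11.23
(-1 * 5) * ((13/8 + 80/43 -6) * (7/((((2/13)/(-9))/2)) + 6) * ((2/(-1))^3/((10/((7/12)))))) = 1640905/344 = 4770.07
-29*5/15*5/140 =-0.35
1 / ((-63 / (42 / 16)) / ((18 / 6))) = -1 / 8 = -0.12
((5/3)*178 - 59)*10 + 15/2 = 14305/6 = 2384.17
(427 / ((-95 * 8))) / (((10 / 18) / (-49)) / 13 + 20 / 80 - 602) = 2447991 / 2621876690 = 0.00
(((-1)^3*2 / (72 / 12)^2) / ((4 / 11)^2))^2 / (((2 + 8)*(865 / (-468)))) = -190333 / 19929600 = -0.01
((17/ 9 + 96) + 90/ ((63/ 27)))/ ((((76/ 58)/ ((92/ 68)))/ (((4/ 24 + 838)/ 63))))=28837286771/ 15383844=1874.52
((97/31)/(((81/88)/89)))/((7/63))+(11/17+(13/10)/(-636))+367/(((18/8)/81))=160234991807/10055160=15935.60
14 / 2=7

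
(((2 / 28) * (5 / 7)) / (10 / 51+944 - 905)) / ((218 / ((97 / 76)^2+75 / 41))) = 0.00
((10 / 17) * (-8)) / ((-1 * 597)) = 80 / 10149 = 0.01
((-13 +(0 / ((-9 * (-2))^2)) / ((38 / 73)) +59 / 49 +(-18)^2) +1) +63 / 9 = 320.20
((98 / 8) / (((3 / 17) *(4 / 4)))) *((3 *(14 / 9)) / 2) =5831 / 36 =161.97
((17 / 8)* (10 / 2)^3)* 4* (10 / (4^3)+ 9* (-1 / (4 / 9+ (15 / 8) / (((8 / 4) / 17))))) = -63063625 / 150976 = -417.71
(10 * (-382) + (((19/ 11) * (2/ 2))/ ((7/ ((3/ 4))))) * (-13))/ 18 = -212.36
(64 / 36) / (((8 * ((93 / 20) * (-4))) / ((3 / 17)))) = -10 / 4743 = -0.00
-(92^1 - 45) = -47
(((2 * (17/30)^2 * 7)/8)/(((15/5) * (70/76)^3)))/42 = 1982251/347287500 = 0.01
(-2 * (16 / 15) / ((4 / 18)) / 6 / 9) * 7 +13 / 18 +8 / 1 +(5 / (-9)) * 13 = 23 / 90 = 0.26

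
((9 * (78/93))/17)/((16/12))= 351/1054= 0.33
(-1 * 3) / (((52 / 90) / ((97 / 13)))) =-13095 / 338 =-38.74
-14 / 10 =-7 / 5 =-1.40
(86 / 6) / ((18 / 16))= 344 / 27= 12.74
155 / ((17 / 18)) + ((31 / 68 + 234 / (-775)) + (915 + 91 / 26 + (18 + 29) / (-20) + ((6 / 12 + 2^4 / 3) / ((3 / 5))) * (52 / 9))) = 2425890329 / 2134350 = 1136.59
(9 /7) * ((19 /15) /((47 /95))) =3.29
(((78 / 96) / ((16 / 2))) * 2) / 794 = 13 / 50816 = 0.00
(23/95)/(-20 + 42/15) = -23/1634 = -0.01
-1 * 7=-7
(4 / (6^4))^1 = 1 / 324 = 0.00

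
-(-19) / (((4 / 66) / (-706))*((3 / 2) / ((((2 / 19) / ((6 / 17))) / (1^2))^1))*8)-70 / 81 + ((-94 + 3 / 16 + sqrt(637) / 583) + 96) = -7127473 / 1296 + 7*sqrt(13) / 583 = -5499.55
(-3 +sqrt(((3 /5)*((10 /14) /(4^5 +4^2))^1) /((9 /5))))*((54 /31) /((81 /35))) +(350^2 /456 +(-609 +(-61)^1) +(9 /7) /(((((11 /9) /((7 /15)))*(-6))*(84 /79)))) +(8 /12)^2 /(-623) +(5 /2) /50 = -83791597061 /207587160 +5*sqrt(273) /7254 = -403.63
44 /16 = 11 /4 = 2.75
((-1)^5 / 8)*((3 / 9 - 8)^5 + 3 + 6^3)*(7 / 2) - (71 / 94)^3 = 1159708272535 / 100915956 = 11491.82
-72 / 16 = -9 / 2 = -4.50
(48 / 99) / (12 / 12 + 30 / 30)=8 / 33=0.24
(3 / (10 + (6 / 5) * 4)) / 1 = 0.20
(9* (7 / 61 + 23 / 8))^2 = 172423161 / 238144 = 724.03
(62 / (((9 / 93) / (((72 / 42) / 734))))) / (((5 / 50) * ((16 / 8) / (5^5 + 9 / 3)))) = 60120160 / 2569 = 23402.16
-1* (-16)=16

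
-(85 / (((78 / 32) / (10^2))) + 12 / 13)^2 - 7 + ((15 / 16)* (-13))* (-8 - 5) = -296089007353 / 24336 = -12166708.06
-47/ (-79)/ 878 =0.00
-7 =-7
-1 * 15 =-15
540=540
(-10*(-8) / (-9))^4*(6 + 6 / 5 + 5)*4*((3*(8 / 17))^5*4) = 261993005056000 / 38336139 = 6834099.94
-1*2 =-2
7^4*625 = 1500625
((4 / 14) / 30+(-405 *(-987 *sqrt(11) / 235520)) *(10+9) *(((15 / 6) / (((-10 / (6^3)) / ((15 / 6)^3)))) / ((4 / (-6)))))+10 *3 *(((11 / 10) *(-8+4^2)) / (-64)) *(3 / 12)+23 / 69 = -771 / 1120+15379804125 *sqrt(11) / 376832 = 135362.12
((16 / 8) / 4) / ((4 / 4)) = 0.50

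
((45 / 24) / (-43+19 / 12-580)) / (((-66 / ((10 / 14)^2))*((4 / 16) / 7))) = 375 / 574189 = 0.00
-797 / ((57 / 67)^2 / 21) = -25044131 / 1083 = -23124.77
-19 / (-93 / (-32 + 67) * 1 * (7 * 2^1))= 95 / 186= 0.51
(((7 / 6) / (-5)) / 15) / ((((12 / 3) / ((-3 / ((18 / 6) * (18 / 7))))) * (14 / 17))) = 119 / 64800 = 0.00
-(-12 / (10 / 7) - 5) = 67 / 5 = 13.40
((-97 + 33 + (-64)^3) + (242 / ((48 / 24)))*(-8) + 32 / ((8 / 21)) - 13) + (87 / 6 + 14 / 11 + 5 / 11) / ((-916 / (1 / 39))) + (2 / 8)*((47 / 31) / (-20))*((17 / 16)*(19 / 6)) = -2051273838158447 / 7796405760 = -263105.06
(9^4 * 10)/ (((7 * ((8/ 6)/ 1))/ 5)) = 492075/ 14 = 35148.21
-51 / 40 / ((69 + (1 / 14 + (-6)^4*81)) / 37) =-13209 / 29412620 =-0.00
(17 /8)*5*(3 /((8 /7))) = 1785 /64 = 27.89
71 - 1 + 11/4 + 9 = 327/4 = 81.75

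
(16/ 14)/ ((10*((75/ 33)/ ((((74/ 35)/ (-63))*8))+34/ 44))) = -26048/ 1753255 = -0.01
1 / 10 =0.10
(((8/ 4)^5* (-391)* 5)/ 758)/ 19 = -31280/ 7201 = -4.34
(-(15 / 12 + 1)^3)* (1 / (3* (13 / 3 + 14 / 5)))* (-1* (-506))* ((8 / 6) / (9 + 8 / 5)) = -1536975 / 45368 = -33.88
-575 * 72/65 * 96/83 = -794880/1079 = -736.68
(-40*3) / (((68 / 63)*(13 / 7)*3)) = -19.95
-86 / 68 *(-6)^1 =129 / 17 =7.59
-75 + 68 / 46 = -1691 / 23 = -73.52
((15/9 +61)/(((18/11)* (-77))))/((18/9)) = -47/189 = -0.25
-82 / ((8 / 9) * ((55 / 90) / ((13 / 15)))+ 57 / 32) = -921024 / 27047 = -34.05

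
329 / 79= 4.16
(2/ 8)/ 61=1/ 244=0.00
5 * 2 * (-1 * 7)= -70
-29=-29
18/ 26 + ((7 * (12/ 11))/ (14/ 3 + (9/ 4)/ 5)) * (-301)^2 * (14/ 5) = 378609.31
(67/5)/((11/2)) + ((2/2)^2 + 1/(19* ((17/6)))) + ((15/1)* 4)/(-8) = -143721/35530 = -4.05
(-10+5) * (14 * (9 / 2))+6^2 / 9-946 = -1257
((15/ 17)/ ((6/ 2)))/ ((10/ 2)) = 1/ 17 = 0.06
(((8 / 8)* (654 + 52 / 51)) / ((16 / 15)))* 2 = 83515 / 68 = 1228.16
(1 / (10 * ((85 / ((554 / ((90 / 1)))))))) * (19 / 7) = 0.02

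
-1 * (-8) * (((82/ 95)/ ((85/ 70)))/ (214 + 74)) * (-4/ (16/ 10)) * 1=-287/ 5814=-0.05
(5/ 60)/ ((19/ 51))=17/ 76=0.22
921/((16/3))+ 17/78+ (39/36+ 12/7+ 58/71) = 54743785/310128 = 176.52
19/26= 0.73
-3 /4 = -0.75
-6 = -6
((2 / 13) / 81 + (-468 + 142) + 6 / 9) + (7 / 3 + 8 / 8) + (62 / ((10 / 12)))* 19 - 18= 5652514 / 5265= 1073.60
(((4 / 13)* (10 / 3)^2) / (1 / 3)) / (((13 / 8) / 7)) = 22400 / 507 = 44.18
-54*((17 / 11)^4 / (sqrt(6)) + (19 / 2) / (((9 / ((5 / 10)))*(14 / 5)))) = -751689*sqrt(6) / 14641 - 285 / 28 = -135.94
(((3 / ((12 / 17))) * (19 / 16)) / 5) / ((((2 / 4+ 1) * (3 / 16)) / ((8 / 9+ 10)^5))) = 1459832086832 / 2657205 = 549386.32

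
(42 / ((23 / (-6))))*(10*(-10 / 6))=4200 / 23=182.61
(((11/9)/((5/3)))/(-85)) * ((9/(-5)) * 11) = 363/2125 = 0.17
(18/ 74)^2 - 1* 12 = -16347/ 1369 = -11.94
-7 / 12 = -0.58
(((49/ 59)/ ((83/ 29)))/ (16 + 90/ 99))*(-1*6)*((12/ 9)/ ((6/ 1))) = -31262/ 1366263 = -0.02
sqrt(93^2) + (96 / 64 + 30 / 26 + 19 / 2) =1367 / 13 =105.15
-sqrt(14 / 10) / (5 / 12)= -2.84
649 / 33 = 59 / 3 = 19.67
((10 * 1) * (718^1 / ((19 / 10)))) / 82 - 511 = -362169 / 779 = -464.92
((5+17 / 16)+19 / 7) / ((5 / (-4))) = -983 / 140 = -7.02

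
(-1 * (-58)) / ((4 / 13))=377 / 2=188.50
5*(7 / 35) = 1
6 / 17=0.35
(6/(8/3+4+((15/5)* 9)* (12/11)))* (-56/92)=-693/6854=-0.10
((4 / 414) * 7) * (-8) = -112 / 207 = -0.54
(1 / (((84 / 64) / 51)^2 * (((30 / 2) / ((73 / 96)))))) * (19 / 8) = 400843 / 2205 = 181.79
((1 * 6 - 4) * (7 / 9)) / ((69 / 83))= 1162 / 621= 1.87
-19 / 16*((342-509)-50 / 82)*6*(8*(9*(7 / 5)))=24677352 / 205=120377.33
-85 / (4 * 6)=-85 / 24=-3.54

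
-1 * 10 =-10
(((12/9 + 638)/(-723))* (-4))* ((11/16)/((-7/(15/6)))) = -7535/8676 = -0.87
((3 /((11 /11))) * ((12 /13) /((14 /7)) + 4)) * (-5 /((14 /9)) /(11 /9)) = -35235 /1001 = -35.20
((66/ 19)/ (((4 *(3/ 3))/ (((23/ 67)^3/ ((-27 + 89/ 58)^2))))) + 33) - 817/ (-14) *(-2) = -1043610150742072/ 12466340925913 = -83.71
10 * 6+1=61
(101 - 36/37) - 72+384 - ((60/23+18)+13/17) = 390.65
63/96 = 21/32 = 0.66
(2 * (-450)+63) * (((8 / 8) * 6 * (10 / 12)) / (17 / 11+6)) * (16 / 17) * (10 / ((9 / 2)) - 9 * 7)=31726.78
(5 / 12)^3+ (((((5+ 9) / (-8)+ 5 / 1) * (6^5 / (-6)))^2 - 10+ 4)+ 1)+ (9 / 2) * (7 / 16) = 30656346119 / 1728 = 17740941.04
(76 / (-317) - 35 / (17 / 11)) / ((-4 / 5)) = 616685 / 21556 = 28.61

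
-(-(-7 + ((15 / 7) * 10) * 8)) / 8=1151 / 56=20.55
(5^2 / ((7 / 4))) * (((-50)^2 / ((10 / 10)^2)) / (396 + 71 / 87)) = 21750000 / 241661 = 90.00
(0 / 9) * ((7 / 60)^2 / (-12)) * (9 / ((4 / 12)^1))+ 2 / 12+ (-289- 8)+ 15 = -281.83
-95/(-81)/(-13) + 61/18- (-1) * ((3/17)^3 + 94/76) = 4.54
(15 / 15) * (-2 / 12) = -1 / 6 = -0.17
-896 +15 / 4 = -3569 / 4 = -892.25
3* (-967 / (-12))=967 / 4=241.75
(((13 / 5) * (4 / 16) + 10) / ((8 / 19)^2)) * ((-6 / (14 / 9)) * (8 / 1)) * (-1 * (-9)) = -18684999 / 1120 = -16683.03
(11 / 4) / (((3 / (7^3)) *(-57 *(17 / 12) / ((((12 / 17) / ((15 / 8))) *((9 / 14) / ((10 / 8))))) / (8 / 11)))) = -75264 / 137275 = -0.55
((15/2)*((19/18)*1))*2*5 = 475/6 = 79.17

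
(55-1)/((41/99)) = 5346/41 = 130.39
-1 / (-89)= 1 / 89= 0.01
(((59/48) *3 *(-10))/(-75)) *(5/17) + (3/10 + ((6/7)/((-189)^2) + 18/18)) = 1.44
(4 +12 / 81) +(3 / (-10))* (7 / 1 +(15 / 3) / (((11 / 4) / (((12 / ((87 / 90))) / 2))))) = -115193 / 86130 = -1.34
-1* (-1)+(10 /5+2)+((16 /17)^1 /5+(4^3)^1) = 5881 /85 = 69.19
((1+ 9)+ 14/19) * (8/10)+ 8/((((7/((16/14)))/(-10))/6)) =-324816/4655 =-69.78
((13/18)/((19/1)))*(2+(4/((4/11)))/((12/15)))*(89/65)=0.82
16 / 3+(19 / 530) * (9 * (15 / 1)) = 3235 / 318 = 10.17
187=187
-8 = -8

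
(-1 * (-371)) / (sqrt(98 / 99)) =159 * sqrt(22) / 2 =372.89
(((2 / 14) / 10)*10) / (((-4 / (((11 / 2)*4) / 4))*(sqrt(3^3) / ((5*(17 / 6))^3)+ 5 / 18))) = -186689010234375 / 263993232830236+ 177288061500*sqrt(3) / 65998308207559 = -0.70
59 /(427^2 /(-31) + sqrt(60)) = -333479741 /33243806581 - 113398 * sqrt(15) /33243806581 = -0.01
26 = 26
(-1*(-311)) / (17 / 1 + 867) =311 / 884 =0.35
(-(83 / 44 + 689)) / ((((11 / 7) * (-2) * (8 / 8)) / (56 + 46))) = 10852443 / 484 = 22422.40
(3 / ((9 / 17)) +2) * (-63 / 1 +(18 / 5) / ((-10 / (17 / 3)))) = -12466 / 25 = -498.64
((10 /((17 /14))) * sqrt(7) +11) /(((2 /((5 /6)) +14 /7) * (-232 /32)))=-1400 * sqrt(7) /5423 - 10 /29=-1.03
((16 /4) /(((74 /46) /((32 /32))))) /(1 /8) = 736 /37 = 19.89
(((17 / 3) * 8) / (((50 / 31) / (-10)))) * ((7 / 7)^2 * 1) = -4216 / 15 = -281.07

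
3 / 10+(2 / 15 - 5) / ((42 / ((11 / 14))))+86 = 760363 / 8820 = 86.21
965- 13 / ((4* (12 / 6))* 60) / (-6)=2779213 / 2880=965.00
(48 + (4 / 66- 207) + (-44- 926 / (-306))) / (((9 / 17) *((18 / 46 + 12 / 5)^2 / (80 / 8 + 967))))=-4347263254550 / 91809531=-47350.89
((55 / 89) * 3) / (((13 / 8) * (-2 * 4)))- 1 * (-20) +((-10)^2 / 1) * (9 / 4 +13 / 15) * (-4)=-4258255 / 3471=-1226.81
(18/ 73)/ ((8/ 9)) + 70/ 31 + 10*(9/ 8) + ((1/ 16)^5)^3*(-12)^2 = 2247944732404218875791/ 163066335307830919168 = 13.79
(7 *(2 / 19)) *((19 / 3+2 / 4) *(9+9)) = 1722 / 19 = 90.63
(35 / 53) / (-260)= -7 / 2756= -0.00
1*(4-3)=1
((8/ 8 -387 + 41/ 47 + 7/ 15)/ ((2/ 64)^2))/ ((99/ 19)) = -5276194816/ 69795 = -75595.60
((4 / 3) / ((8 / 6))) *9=9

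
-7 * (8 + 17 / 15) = -959 / 15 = -63.93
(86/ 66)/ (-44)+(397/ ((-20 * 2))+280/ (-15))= -138527/ 4840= -28.62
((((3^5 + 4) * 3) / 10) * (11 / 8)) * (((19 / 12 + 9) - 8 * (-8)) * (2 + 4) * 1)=1459029 / 32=45594.66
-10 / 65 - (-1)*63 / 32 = 1.81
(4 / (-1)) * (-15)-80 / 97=5740 / 97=59.18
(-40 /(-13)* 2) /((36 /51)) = 340 /39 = 8.72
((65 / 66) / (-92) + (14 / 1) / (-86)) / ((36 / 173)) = -7836727 / 9399456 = -0.83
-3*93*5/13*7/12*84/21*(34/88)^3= -15991815/1107392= -14.44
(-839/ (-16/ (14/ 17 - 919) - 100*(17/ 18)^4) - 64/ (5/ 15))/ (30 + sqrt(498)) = -9854333137500/ 727728179473 + 328477771250*sqrt(498)/ 727728179473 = -3.47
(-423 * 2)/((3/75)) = -21150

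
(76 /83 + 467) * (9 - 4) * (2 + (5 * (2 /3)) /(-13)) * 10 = 132045800 /3237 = 40792.65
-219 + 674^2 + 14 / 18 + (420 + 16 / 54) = 12270908 / 27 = 454478.07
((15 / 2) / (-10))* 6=-9 / 2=-4.50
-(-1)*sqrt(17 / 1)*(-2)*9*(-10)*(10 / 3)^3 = 20000*sqrt(17) / 3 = 27487.37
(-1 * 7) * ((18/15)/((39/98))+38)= -18662/65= -287.11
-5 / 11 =-0.45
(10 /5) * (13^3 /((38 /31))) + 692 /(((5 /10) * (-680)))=5785808 /1615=3582.54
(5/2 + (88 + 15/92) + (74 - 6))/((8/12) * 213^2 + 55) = 14597/2787692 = 0.01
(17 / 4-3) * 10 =25 / 2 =12.50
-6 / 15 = -2 / 5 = -0.40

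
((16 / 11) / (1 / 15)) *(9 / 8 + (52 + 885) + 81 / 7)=1595490 / 77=20720.65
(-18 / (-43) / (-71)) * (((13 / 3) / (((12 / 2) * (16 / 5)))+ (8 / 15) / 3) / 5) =-581 / 1221200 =-0.00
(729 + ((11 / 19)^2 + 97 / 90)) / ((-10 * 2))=-23731117 / 649800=-36.52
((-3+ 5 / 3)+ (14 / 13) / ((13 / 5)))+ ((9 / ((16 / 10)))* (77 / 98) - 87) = -83.50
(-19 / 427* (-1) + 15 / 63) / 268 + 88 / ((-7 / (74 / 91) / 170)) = -27146818409 / 15620514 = -1737.90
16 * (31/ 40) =62/ 5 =12.40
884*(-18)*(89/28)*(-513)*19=3450847374/7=492978196.29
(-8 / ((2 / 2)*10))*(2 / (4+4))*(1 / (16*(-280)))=1 / 22400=0.00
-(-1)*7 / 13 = 7 / 13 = 0.54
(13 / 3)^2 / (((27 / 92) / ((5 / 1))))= 77740 / 243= 319.92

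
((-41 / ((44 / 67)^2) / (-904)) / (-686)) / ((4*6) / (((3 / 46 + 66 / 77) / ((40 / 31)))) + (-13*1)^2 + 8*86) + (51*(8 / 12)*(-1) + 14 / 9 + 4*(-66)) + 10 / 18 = -794407805192758495 / 2684817965668608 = -295.89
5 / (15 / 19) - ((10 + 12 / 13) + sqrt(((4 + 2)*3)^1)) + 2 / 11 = -1891 / 429 - 3*sqrt(2) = -8.65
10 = 10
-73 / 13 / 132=-73 / 1716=-0.04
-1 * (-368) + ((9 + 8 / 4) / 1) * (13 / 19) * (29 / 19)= 136995 / 361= 379.49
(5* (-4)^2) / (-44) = -20 / 11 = -1.82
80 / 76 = 20 / 19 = 1.05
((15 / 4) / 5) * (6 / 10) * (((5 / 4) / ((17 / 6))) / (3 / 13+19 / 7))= 2457 / 36448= 0.07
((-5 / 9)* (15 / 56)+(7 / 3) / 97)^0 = 1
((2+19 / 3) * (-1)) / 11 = -25 / 33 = -0.76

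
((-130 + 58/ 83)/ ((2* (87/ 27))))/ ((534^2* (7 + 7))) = -0.00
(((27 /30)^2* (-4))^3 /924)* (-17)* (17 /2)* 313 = 16024186179 /9625000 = 1664.85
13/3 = 4.33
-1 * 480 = -480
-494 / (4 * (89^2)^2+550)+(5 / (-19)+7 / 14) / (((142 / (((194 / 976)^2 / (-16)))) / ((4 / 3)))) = -4811662959551 / 645004211502236672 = -0.00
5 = 5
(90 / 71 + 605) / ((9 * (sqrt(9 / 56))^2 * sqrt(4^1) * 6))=602630 / 17253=34.93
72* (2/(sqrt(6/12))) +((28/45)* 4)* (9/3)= 112/15 +144* sqrt(2)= 211.11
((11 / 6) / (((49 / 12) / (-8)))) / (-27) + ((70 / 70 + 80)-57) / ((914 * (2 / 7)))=135998 / 604611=0.22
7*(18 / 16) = 63 / 8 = 7.88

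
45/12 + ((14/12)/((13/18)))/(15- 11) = 54/13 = 4.15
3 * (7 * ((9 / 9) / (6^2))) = 7 / 12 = 0.58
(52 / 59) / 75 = 52 / 4425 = 0.01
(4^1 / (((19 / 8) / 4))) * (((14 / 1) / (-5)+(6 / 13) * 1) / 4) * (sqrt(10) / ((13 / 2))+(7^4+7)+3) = -617216 / 65 - 512 * sqrt(10) / 845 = -9497.55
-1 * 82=-82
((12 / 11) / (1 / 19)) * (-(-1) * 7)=1596 / 11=145.09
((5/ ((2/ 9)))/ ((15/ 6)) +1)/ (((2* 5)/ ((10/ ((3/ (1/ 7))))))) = 10/ 21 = 0.48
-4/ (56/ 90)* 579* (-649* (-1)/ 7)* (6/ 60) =-3381939/ 98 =-34509.58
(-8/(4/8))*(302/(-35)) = 4832/35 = 138.06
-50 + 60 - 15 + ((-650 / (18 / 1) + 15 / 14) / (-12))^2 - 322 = -728076863 / 2286144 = -318.47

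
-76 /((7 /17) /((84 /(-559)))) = 15504 /559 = 27.74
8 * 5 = 40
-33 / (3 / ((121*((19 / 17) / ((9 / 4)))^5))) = -3374784275456 / 83841135993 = -40.25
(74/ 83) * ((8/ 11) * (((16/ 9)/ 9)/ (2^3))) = 0.02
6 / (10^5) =3 / 50000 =0.00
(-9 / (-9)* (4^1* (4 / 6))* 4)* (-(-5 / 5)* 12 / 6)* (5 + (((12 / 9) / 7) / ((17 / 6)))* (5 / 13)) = 497600 / 4641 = 107.22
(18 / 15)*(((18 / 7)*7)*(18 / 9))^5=72559411.20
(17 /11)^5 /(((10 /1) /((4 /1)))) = 2839714 /805255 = 3.53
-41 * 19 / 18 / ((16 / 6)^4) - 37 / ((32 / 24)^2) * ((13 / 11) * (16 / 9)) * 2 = -7957825 / 90112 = -88.31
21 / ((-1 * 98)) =-3 / 14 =-0.21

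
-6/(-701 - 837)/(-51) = -1/13073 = -0.00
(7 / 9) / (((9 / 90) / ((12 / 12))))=70 / 9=7.78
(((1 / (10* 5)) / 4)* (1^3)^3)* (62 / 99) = 0.00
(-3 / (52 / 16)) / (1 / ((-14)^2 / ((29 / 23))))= -54096 / 377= -143.49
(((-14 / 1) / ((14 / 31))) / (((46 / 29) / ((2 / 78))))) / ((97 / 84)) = -12586 / 29003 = -0.43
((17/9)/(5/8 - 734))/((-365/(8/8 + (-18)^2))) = 8840/3854619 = 0.00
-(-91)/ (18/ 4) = 182/ 9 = 20.22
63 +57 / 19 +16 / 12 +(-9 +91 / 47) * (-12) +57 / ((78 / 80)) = 385958 / 1833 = 210.56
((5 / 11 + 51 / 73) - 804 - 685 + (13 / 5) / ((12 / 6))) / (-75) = 11936971 / 602250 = 19.82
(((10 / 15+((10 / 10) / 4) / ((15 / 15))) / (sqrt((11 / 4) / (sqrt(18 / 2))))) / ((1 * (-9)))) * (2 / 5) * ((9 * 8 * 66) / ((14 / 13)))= -1144 * sqrt(33) / 35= -187.77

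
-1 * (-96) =96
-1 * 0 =0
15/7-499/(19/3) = -10194/133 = -76.65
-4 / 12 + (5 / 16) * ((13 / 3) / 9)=-79 / 432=-0.18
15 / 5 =3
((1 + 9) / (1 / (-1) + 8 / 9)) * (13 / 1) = -1170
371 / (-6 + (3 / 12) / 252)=-373968 / 6047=-61.84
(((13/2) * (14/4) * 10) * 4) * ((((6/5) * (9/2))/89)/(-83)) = -4914/7387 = -0.67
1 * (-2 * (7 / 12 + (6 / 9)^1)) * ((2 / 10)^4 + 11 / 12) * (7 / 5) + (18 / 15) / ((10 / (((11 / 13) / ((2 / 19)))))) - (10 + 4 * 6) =-7068617 / 195000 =-36.25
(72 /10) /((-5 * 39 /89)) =-1068 /325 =-3.29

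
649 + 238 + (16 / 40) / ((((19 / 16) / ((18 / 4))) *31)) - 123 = 2250124 / 2945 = 764.05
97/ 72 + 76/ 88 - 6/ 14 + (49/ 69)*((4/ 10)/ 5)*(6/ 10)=28951187/ 15939000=1.82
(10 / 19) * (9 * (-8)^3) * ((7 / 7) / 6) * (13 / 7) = -99840 / 133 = -750.68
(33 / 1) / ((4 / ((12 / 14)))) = 99 / 14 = 7.07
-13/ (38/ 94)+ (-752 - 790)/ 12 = -6105/ 38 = -160.66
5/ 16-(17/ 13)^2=-3779/ 2704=-1.40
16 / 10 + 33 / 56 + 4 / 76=11927 / 5320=2.24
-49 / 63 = -7 / 9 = -0.78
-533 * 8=-4264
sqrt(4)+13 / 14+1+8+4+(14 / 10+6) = 1633 / 70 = 23.33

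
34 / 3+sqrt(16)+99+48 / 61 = 21067 / 183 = 115.12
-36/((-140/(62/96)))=93/560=0.17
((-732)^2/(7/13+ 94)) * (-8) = -55725696/1229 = -45342.31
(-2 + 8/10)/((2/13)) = -39/5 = -7.80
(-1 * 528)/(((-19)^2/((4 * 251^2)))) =-133058112/361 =-368582.03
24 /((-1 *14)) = -12 /7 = -1.71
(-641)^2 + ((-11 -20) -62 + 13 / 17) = 6983409 / 17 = 410788.76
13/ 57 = 0.23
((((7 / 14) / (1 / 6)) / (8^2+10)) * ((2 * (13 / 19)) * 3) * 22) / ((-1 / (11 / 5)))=-8.06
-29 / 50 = -0.58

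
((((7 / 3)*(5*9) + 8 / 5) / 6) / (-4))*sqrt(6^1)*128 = -8528*sqrt(6) / 15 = -1392.62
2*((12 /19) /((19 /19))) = 24 /19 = 1.26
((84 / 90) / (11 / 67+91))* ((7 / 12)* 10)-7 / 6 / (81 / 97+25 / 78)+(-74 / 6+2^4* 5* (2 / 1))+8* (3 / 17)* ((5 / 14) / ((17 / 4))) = 20395327192309 / 138899236644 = 146.84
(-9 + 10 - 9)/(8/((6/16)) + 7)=-24/85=-0.28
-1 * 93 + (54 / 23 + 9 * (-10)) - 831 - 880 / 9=-229652 / 207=-1109.43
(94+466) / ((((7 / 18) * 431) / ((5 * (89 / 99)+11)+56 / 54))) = 785600 / 14223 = 55.23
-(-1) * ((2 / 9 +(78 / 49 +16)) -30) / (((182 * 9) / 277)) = -744299 / 361179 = -2.06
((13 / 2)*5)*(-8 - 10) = -585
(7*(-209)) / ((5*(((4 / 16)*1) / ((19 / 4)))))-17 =-27882 / 5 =-5576.40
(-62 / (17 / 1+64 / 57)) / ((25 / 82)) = -289788 / 25825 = -11.22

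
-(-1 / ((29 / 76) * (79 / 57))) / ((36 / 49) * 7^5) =361 / 2357439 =0.00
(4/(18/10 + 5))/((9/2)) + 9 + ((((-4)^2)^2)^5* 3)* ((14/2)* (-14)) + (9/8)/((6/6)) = -395665856324947703/1224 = -323256418566133.74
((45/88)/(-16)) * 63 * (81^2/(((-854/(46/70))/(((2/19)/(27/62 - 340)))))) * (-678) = 128453009787/60122652128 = 2.14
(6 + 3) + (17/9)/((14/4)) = 601/63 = 9.54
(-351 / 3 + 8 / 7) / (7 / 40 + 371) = -32440 / 103929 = -0.31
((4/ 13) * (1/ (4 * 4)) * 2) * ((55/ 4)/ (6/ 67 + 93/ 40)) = 18425/ 84123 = 0.22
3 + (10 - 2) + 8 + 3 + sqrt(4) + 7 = 31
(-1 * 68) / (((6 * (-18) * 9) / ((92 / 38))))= 782 / 4617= 0.17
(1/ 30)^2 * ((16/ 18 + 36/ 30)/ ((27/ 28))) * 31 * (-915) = -1244278/ 18225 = -68.27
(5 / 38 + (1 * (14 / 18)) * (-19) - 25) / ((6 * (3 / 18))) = -13559 / 342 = -39.65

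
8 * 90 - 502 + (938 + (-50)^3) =-123844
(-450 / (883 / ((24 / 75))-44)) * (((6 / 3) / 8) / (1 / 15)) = -4500 / 7241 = -0.62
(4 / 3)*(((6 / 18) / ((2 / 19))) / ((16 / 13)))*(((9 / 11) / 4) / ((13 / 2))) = 19 / 176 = 0.11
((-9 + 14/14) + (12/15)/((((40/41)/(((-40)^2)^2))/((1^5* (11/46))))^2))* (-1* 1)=-314983174283.12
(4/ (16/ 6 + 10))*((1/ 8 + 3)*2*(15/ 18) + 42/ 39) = 1961/ 988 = 1.98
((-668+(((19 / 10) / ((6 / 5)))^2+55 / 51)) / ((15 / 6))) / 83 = -1626487 / 507960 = -3.20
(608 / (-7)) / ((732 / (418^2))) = -26558048 / 1281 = -20732.28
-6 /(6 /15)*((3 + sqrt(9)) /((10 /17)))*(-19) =2907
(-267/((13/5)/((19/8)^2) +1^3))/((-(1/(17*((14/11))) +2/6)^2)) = 1268.63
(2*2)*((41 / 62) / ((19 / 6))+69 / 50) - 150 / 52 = 1328757 / 382850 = 3.47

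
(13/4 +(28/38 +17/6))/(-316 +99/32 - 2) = -12440/574389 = -0.02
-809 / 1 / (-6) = 809 / 6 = 134.83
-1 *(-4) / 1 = 4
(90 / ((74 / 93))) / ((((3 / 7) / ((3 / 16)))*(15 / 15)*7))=4185 / 592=7.07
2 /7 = 0.29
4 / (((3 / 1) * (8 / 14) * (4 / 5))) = 35 / 12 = 2.92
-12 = -12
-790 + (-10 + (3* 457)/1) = 571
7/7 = 1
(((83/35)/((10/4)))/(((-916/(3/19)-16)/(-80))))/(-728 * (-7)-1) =1992/778031975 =0.00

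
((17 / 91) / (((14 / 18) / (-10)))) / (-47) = 1530 / 29939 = 0.05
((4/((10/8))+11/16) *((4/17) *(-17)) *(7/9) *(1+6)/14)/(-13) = 2177/4680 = 0.47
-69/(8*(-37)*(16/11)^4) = 1010229/19398656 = 0.05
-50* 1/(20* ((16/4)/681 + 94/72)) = -20430/10717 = -1.91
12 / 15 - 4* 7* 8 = -1116 / 5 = -223.20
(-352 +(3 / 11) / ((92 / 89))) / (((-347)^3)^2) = -0.00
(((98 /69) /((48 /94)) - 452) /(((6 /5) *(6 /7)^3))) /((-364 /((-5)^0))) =91128485 /55800576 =1.63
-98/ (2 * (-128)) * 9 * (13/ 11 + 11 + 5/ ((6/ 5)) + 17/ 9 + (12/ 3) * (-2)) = 99323/ 2816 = 35.27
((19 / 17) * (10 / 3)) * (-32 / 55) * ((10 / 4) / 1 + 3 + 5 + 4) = -17632 / 561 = -31.43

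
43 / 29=1.48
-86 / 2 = -43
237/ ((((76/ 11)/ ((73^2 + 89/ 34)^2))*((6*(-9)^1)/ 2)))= -36114505.13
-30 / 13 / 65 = -6 / 169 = -0.04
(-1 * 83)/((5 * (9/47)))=-3901/45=-86.69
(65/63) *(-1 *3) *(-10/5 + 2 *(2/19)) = 2210/399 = 5.54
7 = 7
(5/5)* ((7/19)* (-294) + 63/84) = -8175/76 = -107.57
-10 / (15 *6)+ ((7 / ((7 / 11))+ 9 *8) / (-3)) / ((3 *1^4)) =-28 / 3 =-9.33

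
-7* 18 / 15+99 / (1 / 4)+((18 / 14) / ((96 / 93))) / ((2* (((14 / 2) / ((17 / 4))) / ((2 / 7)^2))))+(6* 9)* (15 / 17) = 5685356499 / 13061440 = 435.28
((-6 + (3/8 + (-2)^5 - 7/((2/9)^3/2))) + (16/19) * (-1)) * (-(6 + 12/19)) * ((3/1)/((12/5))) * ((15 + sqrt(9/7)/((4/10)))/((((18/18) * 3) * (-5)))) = -62924715/5776 - 8989245 * sqrt(7)/11552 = -12952.97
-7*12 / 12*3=-21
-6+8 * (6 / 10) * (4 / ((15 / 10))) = 34 / 5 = 6.80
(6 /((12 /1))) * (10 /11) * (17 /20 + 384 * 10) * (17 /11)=1305889 /484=2698.12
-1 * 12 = -12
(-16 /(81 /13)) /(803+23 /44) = -9152 /2863755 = -0.00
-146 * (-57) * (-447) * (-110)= 409192740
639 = 639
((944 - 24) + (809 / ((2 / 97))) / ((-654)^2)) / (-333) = -787075913 / 284858856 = -2.76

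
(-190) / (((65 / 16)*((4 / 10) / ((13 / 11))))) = -1520 / 11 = -138.18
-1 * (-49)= 49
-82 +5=-77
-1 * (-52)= 52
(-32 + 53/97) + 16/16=-2954/97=-30.45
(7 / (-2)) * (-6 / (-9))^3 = -28 / 27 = -1.04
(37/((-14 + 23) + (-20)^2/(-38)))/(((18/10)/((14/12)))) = -24605/1566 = -15.71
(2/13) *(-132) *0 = 0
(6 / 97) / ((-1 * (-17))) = 6 / 1649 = 0.00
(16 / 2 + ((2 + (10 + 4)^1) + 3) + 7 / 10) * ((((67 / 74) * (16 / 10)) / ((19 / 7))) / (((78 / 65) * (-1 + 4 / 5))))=-129913 / 2109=-61.60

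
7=7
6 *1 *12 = 72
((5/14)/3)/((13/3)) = 5/182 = 0.03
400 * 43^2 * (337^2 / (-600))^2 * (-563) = -14918405240300.12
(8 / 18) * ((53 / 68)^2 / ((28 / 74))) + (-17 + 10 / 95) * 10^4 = -467553785273 / 2767464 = -168946.65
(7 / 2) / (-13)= -7 / 26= -0.27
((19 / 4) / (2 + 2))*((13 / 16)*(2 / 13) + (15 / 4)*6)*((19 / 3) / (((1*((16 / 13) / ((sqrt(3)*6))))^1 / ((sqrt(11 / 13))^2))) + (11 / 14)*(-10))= -189145 / 896 + 718751*sqrt(3) / 1024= 1004.64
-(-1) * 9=9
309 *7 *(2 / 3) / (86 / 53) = 38213 / 43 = 888.67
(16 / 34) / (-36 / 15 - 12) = -5 / 153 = -0.03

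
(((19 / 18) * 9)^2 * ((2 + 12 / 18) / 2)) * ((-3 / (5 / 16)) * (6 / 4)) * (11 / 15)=-31768 / 25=-1270.72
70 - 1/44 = 3079/44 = 69.98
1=1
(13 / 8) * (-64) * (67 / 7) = -6968 / 7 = -995.43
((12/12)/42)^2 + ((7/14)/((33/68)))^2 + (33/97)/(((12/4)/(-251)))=-567329275/20704068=-27.40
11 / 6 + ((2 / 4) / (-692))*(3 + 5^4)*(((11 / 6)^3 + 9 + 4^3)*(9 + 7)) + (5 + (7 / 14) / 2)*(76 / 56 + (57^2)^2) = 2070876246593 / 37368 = 55418439.48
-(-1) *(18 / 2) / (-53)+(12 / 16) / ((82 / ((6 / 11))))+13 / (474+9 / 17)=-105997601 / 771302004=-0.14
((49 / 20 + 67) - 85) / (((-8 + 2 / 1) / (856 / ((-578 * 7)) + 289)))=181692109 / 242760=748.44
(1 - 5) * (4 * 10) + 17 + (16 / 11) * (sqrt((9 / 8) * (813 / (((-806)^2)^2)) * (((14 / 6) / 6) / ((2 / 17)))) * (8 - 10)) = -143 - sqrt(193494) / 1786499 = -143.00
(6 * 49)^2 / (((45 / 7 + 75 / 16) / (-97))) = -313013568 / 415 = -754249.56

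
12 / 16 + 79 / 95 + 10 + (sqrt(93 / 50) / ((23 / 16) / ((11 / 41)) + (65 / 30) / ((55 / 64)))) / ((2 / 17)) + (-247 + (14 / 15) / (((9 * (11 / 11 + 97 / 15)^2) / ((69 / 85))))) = -340657687 / 1447040 + 204 * sqrt(186) / 1891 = -233.95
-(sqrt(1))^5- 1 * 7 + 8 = 0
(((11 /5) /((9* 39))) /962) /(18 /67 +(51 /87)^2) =619817 /58248383310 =0.00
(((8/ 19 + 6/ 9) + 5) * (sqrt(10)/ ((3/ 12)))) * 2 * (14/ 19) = 38864 * sqrt(10)/ 1083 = 113.48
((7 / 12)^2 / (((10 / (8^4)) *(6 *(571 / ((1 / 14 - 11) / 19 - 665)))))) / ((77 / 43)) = -243611168 / 16110765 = -15.12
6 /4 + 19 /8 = 31 /8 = 3.88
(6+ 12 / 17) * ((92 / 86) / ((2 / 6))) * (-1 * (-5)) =78660 / 731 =107.61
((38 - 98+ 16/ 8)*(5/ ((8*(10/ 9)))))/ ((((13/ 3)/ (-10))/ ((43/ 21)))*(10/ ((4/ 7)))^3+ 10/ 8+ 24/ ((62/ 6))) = 695826/ 24113879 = 0.03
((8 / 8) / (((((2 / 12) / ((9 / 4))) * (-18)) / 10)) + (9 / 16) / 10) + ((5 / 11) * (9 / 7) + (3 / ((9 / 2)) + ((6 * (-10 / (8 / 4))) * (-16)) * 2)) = 35252719 / 36960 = 953.81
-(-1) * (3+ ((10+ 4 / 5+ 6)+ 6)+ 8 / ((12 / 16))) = 547 / 15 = 36.47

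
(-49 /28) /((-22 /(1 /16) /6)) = 21 /704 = 0.03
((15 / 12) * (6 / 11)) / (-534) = -5 / 3916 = -0.00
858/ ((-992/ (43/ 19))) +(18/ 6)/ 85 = -1539723/ 801040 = -1.92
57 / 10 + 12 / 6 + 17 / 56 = 2241 / 280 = 8.00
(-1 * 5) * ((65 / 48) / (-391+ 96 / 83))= 2075 / 119472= 0.02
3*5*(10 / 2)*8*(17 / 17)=600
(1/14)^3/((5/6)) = 3/6860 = 0.00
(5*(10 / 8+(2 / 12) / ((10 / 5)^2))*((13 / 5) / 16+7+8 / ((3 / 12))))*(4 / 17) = 97123 / 1632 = 59.51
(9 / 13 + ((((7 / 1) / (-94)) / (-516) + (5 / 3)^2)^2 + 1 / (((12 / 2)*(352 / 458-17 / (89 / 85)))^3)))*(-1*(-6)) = 72513948558143507739450176437 / 1437201994724104415217027552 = 50.45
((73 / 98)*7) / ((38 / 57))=219 / 28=7.82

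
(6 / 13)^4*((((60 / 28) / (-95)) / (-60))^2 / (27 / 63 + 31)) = 0.00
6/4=3/2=1.50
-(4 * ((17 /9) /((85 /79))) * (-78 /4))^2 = -4218916 /225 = -18750.74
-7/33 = -0.21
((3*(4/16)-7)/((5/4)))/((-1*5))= 1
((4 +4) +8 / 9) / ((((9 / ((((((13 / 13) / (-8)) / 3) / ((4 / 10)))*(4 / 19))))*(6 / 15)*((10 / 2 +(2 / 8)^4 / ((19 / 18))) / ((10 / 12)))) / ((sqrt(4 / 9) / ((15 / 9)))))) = -32000 / 8871201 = -0.00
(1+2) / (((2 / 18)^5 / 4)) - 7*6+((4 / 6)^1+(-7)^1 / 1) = 2125619 / 3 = 708539.67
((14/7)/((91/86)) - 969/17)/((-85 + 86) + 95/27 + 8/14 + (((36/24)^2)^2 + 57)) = -2166480/2639897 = -0.82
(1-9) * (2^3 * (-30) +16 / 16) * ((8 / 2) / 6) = 3824 / 3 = 1274.67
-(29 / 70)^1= -0.41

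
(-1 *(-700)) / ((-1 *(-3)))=700 / 3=233.33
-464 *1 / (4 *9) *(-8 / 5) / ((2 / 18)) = 185.60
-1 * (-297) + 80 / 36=2693 / 9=299.22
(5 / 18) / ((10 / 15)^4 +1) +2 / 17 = 1153 / 3298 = 0.35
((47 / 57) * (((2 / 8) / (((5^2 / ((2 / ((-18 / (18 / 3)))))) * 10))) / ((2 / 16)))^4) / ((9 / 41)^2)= 1264112 / 91302978515625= 0.00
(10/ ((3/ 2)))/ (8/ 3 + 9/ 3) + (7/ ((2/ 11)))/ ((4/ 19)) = 25031/ 136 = 184.05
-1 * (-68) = 68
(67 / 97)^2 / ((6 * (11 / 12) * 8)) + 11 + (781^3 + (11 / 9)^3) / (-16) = -29773710.42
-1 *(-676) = 676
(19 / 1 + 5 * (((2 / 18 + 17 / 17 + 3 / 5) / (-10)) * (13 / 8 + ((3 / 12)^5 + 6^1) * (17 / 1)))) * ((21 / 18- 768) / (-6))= -29542528693 / 3317760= -8904.36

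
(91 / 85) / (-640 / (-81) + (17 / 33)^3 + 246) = 9810801 / 2327987225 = 0.00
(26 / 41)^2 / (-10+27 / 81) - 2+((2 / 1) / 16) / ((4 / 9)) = -2746091 / 1559968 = -1.76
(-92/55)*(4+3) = -644/55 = -11.71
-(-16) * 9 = 144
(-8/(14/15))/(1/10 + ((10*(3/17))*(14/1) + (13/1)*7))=-10200/137809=-0.07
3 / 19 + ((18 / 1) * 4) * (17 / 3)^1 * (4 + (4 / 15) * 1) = 165391 / 95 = 1740.96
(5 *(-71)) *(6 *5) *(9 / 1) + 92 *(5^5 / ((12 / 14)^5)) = 1021670725 / 1944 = 525550.78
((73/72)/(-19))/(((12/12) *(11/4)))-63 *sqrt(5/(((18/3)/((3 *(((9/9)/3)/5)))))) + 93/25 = 348041/94050-21 *sqrt(6)/2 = -22.02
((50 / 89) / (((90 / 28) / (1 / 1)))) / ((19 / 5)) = 700 / 15219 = 0.05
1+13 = 14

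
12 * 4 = 48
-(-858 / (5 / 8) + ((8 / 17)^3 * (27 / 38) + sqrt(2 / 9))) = 640699248 / 466735 - sqrt(2) / 3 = 1372.25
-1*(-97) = 97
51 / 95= 0.54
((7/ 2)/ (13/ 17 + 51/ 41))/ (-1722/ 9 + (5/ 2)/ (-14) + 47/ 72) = -43911/ 4809650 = -0.01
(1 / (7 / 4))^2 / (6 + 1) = 16 / 343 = 0.05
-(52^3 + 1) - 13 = -140622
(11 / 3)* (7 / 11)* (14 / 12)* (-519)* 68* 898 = -258819764 / 3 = -86273254.67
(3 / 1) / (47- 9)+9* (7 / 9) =269 / 38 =7.08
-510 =-510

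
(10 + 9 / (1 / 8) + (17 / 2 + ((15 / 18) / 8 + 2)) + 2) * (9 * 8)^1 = 13623 / 2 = 6811.50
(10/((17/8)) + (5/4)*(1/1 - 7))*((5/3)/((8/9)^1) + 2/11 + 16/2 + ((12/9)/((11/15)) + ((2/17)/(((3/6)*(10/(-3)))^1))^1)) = -152513/4624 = -32.98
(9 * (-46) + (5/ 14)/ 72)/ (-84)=417307/ 84672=4.93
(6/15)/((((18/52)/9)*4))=13/5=2.60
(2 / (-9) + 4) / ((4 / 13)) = 221 / 18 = 12.28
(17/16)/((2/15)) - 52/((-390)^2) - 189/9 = -1219757/93600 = -13.03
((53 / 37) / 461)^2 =2809 / 290941249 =0.00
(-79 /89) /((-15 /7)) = 553 /1335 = 0.41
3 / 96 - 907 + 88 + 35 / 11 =-287157 / 352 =-815.79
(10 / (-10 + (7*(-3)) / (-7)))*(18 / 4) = -45 / 7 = -6.43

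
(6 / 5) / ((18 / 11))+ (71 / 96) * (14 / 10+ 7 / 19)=2327 / 1140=2.04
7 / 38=0.18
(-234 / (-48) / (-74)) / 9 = -13 / 1776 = -0.01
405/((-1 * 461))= -405/461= -0.88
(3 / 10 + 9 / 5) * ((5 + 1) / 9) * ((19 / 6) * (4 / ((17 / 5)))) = 266 / 51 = 5.22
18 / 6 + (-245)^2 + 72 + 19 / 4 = 240419 / 4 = 60104.75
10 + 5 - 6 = 9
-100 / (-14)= 50 / 7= 7.14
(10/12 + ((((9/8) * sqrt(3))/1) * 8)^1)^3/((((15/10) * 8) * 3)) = 131345/7776 + 2941 * sqrt(3)/48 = 123.02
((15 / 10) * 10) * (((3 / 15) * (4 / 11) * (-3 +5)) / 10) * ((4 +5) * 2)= 216 / 55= 3.93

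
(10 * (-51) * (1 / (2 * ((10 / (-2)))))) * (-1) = -51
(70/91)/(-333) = -10/4329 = -0.00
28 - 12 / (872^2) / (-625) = 3326680003 / 118810000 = 28.00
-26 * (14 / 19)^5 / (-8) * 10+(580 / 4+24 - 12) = 406226823 / 2476099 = 164.06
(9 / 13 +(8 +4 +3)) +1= 217 / 13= 16.69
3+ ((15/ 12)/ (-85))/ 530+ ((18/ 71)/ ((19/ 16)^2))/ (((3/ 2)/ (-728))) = -77829234551/ 923741240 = -84.25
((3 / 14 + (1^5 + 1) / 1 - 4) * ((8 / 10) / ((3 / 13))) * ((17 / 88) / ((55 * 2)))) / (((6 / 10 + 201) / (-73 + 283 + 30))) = -5525 / 426888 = -0.01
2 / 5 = 0.40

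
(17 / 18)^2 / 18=289 / 5832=0.05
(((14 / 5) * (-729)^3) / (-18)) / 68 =301327047 / 340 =886256.02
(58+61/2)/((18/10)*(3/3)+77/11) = 885/88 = 10.06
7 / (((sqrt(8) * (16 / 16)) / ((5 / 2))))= 35 * sqrt(2) / 8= 6.19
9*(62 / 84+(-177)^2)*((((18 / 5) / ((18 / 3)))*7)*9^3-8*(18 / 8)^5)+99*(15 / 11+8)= 6569938410849 / 8960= 733252054.78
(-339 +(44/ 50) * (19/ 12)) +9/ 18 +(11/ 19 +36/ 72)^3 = -1382159701/ 4115400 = -335.85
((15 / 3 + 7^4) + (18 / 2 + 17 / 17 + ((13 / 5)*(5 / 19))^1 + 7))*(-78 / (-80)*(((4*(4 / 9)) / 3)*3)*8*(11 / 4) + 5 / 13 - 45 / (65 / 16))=16427570 / 247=66508.38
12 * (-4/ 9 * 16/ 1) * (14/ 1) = -3584/ 3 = -1194.67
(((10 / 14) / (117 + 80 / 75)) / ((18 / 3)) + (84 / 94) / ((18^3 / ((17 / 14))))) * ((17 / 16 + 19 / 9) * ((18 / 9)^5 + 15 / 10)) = 41422883531 / 326214459648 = 0.13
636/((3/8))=1696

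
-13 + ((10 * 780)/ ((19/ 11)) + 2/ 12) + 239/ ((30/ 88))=2966293/ 570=5204.02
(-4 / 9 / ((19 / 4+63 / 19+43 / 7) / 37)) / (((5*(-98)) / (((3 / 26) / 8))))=703 / 20636070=0.00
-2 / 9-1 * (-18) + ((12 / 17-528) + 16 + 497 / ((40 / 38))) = -65381 / 3060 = -21.37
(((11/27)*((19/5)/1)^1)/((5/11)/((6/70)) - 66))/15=-2299/1352025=-0.00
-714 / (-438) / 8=119 / 584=0.20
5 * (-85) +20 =-405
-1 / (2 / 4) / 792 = -1 / 396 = -0.00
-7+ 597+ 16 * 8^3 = 8782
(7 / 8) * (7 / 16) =49 / 128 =0.38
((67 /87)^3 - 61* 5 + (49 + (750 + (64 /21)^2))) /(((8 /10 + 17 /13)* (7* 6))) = 1056519947405 /185662286838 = 5.69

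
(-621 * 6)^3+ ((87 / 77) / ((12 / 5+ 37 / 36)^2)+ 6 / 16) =-12130524851842873065 / 234504424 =-51728341175.53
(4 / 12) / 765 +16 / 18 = 2041 / 2295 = 0.89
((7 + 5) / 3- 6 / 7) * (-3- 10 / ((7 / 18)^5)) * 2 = -833628444 / 117649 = -7085.72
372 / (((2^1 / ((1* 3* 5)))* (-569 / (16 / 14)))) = -22320 / 3983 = -5.60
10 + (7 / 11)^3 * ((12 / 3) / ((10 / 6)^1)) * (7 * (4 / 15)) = 371166 / 33275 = 11.15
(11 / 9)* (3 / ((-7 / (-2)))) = 22 / 21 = 1.05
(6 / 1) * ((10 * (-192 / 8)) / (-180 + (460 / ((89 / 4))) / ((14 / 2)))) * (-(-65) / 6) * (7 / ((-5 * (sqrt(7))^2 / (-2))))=194376 / 5515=35.24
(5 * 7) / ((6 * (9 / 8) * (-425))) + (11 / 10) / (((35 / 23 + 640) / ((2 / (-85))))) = -2072531 / 169313625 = -0.01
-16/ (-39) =16/ 39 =0.41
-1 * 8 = -8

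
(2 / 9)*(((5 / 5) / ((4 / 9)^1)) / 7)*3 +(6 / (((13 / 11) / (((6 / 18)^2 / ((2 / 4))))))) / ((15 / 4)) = 4219 / 8190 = 0.52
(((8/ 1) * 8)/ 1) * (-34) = -2176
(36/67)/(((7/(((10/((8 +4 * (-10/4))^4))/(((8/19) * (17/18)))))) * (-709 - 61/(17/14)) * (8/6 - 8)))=0.00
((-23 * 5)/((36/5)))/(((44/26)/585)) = -485875/88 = -5521.31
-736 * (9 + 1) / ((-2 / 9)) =33120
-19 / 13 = -1.46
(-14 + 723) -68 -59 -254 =328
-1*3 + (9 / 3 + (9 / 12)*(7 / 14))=3 / 8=0.38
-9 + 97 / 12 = -11 / 12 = -0.92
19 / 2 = 9.50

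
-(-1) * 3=3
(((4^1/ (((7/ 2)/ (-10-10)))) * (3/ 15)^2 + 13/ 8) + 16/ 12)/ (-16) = -1717/ 13440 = -0.13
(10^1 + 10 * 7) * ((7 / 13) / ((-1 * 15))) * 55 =-6160 / 39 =-157.95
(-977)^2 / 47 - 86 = 950487 / 47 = 20223.13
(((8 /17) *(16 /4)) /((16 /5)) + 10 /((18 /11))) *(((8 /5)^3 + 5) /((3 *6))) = 15539 /4590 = 3.39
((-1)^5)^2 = 1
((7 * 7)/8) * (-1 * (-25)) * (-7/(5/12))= -5145/2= -2572.50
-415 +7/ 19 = -7878/ 19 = -414.63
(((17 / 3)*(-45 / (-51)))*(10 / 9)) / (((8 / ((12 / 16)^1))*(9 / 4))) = 25 / 108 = 0.23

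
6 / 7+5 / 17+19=2398 / 119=20.15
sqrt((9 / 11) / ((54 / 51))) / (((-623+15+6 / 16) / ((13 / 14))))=-26 * sqrt(374) / 374297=-0.00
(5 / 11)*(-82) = -410 / 11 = -37.27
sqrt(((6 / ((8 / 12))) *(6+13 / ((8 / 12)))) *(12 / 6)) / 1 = 3 *sqrt(51) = 21.42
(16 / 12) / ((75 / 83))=332 / 225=1.48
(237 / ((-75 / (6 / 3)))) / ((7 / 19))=-3002 / 175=-17.15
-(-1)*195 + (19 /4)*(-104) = -299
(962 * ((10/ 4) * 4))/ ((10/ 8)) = 7696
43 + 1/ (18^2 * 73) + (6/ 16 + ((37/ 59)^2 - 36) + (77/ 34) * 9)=78802426921/ 2799308808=28.15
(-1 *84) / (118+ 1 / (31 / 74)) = -217 / 311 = -0.70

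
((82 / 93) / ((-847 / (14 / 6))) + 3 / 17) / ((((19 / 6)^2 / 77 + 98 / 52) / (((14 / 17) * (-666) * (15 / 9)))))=-564994182480 / 7155347243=-78.96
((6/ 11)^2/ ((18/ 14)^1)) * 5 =140/ 121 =1.16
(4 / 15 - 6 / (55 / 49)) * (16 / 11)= -13408 / 1815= -7.39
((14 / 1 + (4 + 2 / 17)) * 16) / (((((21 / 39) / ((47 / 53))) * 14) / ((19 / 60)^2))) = 4852562 / 1419075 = 3.42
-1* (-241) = 241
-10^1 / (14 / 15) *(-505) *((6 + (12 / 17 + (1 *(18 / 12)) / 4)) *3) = 109420875 / 952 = 114937.89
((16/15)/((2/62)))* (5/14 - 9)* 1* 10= -60016/21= -2857.90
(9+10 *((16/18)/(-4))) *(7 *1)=427/9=47.44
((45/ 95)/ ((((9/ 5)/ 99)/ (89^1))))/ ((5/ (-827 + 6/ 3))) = -7269075/ 19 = -382582.89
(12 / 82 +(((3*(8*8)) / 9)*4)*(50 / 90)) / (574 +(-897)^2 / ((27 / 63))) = 52642 / 2078940465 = 0.00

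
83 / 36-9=-241 / 36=-6.69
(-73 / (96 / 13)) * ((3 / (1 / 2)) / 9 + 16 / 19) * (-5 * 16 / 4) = 204035 / 684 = 298.30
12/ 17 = 0.71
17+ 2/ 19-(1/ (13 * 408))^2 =9143035181/ 534515904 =17.11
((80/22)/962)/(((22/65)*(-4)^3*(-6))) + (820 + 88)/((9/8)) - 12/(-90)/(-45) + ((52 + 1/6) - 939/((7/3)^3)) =52099481720767/66338395200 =785.36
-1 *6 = -6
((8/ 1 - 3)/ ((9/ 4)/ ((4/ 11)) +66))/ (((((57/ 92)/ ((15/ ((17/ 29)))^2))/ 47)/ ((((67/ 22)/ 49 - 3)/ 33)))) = -2303348965600/ 7520468109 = -306.28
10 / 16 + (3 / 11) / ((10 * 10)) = 1381 / 2200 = 0.63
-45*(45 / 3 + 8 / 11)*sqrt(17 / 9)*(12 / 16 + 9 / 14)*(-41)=4149405*sqrt(17) / 308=55546.87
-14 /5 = -2.80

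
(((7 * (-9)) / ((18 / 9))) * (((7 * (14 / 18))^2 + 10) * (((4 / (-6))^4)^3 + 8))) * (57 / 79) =-908709776156 / 125951517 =-7214.76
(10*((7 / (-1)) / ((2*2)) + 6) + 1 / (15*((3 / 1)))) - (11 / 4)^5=-5287871 / 46080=-114.75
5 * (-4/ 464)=-5/ 116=-0.04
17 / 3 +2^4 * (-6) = -271 / 3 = -90.33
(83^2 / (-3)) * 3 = -6889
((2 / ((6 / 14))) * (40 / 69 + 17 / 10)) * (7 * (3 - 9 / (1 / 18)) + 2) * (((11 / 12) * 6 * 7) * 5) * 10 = -4709790085 / 207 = -22752609.11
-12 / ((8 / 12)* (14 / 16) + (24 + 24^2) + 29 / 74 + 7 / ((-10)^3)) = -1332000 / 66707473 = -0.02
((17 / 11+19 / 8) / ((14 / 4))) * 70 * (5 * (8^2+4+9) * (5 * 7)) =2113125 / 2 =1056562.50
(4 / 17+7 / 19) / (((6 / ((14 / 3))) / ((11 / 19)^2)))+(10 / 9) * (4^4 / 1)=298668845 / 1049427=284.60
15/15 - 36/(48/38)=-55/2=-27.50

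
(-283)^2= 80089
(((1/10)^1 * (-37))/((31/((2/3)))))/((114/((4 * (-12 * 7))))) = 0.23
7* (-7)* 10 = -490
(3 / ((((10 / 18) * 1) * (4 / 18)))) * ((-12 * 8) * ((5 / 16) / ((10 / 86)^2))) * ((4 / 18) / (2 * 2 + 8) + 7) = -18920817 / 50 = -378416.34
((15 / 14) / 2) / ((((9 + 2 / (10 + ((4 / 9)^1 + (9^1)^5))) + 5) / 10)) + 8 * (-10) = -8294623835 / 104181112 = -79.62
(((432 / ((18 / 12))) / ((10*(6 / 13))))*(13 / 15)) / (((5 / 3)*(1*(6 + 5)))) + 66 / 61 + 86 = 90.03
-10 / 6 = -5 / 3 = -1.67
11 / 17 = 0.65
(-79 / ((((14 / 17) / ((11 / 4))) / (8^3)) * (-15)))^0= 1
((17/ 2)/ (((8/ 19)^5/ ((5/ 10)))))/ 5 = 42093683/ 655360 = 64.23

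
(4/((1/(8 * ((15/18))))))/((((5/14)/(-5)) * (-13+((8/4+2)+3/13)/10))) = 29120/981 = 29.68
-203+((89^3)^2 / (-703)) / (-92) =496968161733 / 64676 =7683965.64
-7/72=-0.10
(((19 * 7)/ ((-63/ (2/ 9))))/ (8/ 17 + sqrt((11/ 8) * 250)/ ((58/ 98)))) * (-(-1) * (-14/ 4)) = -60848032/ 77264448399 + 546189770 * sqrt(55)/ 77264448399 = 0.05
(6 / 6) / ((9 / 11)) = 11 / 9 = 1.22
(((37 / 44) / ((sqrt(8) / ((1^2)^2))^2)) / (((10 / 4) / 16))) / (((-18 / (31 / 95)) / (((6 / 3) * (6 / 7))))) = -2294 / 109725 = -0.02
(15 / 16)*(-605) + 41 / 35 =-316969 / 560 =-566.02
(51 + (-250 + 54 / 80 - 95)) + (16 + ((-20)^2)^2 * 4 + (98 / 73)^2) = 136363669563 / 213160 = 639724.48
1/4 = 0.25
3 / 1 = 3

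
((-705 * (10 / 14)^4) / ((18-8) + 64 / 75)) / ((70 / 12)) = -19828125 / 6840449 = -2.90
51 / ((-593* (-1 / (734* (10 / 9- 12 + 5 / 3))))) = -1035674 / 1779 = -582.17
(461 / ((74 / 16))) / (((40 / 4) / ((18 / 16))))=4149 / 370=11.21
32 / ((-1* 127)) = -32 / 127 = -0.25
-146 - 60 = -206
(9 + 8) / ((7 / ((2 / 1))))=34 / 7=4.86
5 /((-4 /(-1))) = 5 /4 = 1.25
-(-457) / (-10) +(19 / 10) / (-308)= -28155 / 616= -45.71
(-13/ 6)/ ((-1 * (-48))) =-13/ 288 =-0.05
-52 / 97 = -0.54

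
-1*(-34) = 34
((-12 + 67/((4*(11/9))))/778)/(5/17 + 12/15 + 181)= 6375/529842896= 0.00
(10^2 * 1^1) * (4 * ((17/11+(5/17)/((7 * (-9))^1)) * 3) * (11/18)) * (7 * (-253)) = -918491200/459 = -2001070.15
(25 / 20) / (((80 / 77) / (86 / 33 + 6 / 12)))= 1435 / 384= 3.74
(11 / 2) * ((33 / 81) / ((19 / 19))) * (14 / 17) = 847 / 459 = 1.85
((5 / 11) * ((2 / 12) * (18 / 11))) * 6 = 90 / 121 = 0.74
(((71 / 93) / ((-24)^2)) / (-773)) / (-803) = 71 / 33250675392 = 0.00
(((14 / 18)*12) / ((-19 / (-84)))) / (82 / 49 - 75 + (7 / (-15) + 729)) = 0.06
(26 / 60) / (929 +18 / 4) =13 / 28005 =0.00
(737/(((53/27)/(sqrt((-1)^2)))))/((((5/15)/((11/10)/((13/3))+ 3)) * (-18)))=-2805759/13780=-203.61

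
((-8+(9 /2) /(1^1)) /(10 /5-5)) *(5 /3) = 35 /18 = 1.94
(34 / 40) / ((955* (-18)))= -17 / 343800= -0.00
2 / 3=0.67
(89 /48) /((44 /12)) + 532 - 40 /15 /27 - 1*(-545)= 15359513 /14256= 1077.41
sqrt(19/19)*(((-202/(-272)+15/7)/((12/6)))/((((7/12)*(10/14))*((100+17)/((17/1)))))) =2747/5460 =0.50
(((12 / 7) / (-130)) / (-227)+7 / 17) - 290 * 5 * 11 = -28005004653 / 1755845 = -15949.59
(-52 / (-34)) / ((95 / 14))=364 / 1615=0.23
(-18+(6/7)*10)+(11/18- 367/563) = -9.47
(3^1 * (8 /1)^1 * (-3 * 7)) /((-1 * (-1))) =-504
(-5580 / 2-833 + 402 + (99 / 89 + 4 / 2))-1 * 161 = -300721 / 89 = -3378.89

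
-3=-3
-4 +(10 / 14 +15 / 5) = -2 / 7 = -0.29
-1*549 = -549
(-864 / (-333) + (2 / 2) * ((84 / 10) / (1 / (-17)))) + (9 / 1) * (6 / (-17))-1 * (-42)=-318846 / 3145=-101.38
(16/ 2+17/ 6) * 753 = 16315/ 2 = 8157.50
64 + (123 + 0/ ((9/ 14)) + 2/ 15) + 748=14027/ 15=935.13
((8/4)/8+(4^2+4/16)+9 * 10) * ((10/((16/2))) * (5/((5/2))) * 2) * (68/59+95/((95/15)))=1014945/118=8601.23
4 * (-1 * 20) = -80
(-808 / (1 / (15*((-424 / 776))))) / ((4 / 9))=14900.10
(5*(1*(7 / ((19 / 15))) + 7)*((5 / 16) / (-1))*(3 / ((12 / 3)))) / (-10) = 1785 / 1216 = 1.47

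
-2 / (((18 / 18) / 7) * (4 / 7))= -49 / 2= -24.50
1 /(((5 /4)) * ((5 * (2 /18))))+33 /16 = 1401 /400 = 3.50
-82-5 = -87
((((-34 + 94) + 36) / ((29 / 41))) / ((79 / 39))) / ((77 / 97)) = 14889888 / 176407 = 84.41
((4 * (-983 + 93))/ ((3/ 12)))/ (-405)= 2848/ 81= 35.16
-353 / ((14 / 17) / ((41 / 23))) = -246041 / 322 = -764.10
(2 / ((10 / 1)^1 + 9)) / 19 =2 / 361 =0.01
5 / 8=0.62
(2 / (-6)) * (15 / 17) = -5 / 17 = -0.29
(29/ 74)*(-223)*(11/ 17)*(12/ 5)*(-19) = 8109618/ 3145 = 2578.57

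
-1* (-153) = 153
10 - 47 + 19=-18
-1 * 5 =-5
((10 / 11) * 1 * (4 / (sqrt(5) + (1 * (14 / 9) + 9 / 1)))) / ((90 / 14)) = 266 / 4741 - 126 * sqrt(5) / 23705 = 0.04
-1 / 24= -0.04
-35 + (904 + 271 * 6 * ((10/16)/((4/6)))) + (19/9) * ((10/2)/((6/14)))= 522289/216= 2418.00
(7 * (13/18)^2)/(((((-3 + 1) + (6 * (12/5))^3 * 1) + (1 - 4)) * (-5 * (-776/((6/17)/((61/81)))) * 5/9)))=159705/599708399152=0.00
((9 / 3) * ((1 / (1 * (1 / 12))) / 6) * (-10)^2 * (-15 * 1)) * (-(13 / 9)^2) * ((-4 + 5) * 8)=1352000 / 9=150222.22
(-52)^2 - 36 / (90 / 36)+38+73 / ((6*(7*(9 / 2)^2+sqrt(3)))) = 2727.68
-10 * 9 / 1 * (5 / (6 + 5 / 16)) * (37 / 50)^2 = -98568 / 2525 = -39.04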